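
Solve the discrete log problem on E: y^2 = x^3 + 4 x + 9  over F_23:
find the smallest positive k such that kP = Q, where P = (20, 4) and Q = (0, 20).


Enumerate multiples of P until we hit Q = (0, 20):
  1P = (20, 4)
  2P = (7, 9)
  3P = (2, 5)
  4P = (13, 2)
  5P = (22, 2)
  6P = (5, 4)
  7P = (21, 19)
  8P = (0, 20)
Match found at i = 8.

k = 8


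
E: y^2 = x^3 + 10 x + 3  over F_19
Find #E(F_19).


For each x in F_19, count y with y^2 = x^3 + 10 x + 3 mod 19:
  x = 5: RHS = 7, y in [8, 11]  -> 2 point(s)
  x = 7: RHS = 17, y in [6, 13]  -> 2 point(s)
  x = 8: RHS = 6, y in [5, 14]  -> 2 point(s)
  x = 9: RHS = 5, y in [9, 10]  -> 2 point(s)
  x = 10: RHS = 1, y in [1, 18]  -> 2 point(s)
  x = 11: RHS = 0, y in [0]  -> 1 point(s)
  x = 18: RHS = 11, y in [7, 12]  -> 2 point(s)
Affine points: 13. Add the point at infinity: total = 14.

#E(F_19) = 14


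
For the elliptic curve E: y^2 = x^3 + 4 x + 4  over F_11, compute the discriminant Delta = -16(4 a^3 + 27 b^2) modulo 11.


4 a^3 + 27 b^2 = 4*4^3 + 27*4^2 = 256 + 432 = 688
Delta = -16 * (688) = -11008
Delta mod 11 = 3

Delta = 3 (mod 11)


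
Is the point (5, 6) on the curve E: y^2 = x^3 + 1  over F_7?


Check whether y^2 = x^3 + 0 x + 1 (mod 7) for (x, y) = (5, 6).
LHS: y^2 = 6^2 mod 7 = 1
RHS: x^3 + 0 x + 1 = 5^3 + 0*5 + 1 mod 7 = 0
LHS != RHS

No, not on the curve


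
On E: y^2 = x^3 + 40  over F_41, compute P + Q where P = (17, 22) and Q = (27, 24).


P != Q, so use the chord formula.
s = (y2 - y1) / (x2 - x1) = (2) / (10) mod 41 = 33
x3 = s^2 - x1 - x2 mod 41 = 33^2 - 17 - 27 = 20
y3 = s (x1 - x3) - y1 mod 41 = 33 * (17 - 20) - 22 = 2

P + Q = (20, 2)


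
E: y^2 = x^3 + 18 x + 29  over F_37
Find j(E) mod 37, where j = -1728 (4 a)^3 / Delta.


Delta = -16(4 a^3 + 27 b^2) mod 37 = 36
-1728 * (4 a)^3 = -1728 * (4*18)^3 mod 37 = 23
j = 23 * 36^(-1) mod 37 = 14

j = 14 (mod 37)


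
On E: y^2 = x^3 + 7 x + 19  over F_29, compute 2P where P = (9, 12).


Doubling: s = (3 x1^2 + a) / (2 y1)
s = (3*9^2 + 7) / (2*12) mod 29 = 8
x3 = s^2 - 2 x1 mod 29 = 8^2 - 2*9 = 17
y3 = s (x1 - x3) - y1 mod 29 = 8 * (9 - 17) - 12 = 11

2P = (17, 11)


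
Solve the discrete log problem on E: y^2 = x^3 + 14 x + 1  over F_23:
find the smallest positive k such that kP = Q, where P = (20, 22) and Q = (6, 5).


Enumerate multiples of P until we hit Q = (6, 5):
  1P = (20, 22)
  2P = (18, 6)
  3P = (3, 22)
  4P = (0, 1)
  5P = (6, 18)
  6P = (6, 5)
Match found at i = 6.

k = 6


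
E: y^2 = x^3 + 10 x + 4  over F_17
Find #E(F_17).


For each x in F_17, count y with y^2 = x^3 + 10 x + 4 mod 17:
  x = 0: RHS = 4, y in [2, 15]  -> 2 point(s)
  x = 1: RHS = 15, y in [7, 10]  -> 2 point(s)
  x = 2: RHS = 15, y in [7, 10]  -> 2 point(s)
  x = 5: RHS = 9, y in [3, 14]  -> 2 point(s)
  x = 6: RHS = 8, y in [5, 12]  -> 2 point(s)
  x = 7: RHS = 9, y in [3, 14]  -> 2 point(s)
  x = 8: RHS = 1, y in [1, 16]  -> 2 point(s)
  x = 10: RHS = 16, y in [4, 13]  -> 2 point(s)
  x = 11: RHS = 0, y in [0]  -> 1 point(s)
  x = 12: RHS = 16, y in [4, 13]  -> 2 point(s)
  x = 13: RHS = 2, y in [6, 11]  -> 2 point(s)
  x = 14: RHS = 15, y in [7, 10]  -> 2 point(s)
Affine points: 23. Add the point at infinity: total = 24.

#E(F_17) = 24


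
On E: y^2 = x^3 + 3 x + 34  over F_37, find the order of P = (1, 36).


Compute successive multiples of P until we hit O:
  1P = (1, 36)
  2P = (7, 19)
  3P = (36, 20)
  4P = (27, 15)
  5P = (5, 27)
  6P = (6, 3)
  7P = (4, 6)
  8P = (21, 16)
  ... (continuing to 38P)
  38P = O

ord(P) = 38


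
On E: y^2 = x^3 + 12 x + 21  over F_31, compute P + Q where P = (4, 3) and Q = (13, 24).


P != Q, so use the chord formula.
s = (y2 - y1) / (x2 - x1) = (21) / (9) mod 31 = 23
x3 = s^2 - x1 - x2 mod 31 = 23^2 - 4 - 13 = 16
y3 = s (x1 - x3) - y1 mod 31 = 23 * (4 - 16) - 3 = 0

P + Q = (16, 0)


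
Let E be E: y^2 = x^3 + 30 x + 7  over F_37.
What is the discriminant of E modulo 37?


4 a^3 + 27 b^2 = 4*30^3 + 27*7^2 = 108000 + 1323 = 109323
Delta = -16 * (109323) = -1749168
Delta mod 37 = 7

Delta = 7 (mod 37)


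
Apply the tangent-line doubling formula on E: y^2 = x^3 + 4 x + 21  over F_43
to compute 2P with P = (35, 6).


Doubling: s = (3 x1^2 + a) / (2 y1)
s = (3*35^2 + 4) / (2*6) mod 43 = 2
x3 = s^2 - 2 x1 mod 43 = 2^2 - 2*35 = 20
y3 = s (x1 - x3) - y1 mod 43 = 2 * (35 - 20) - 6 = 24

2P = (20, 24)


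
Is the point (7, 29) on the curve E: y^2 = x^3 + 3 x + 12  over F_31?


Check whether y^2 = x^3 + 3 x + 12 (mod 31) for (x, y) = (7, 29).
LHS: y^2 = 29^2 mod 31 = 4
RHS: x^3 + 3 x + 12 = 7^3 + 3*7 + 12 mod 31 = 4
LHS = RHS

Yes, on the curve


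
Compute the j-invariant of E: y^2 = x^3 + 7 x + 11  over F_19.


Delta = -16(4 a^3 + 27 b^2) mod 19 = 9
-1728 * (4 a)^3 = -1728 * (4*7)^3 mod 19 = 7
j = 7 * 9^(-1) mod 19 = 5

j = 5 (mod 19)


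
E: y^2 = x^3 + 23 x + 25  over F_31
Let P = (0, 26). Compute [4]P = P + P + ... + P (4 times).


k = 4 = 100_2 (binary, LSB first: 001)
Double-and-add from P = (0, 26):
  bit 0 = 0: acc unchanged = O
  bit 1 = 0: acc unchanged = O
  bit 2 = 1: acc = O + (3, 20) = (3, 20)

4P = (3, 20)


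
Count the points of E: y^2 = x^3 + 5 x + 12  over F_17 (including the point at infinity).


For each x in F_17, count y with y^2 = x^3 + 5 x + 12 mod 17:
  x = 1: RHS = 1, y in [1, 16]  -> 2 point(s)
  x = 2: RHS = 13, y in [8, 9]  -> 2 point(s)
  x = 5: RHS = 9, y in [3, 14]  -> 2 point(s)
  x = 7: RHS = 16, y in [4, 13]  -> 2 point(s)
  x = 9: RHS = 4, y in [2, 15]  -> 2 point(s)
  x = 10: RHS = 8, y in [5, 12]  -> 2 point(s)
  x = 11: RHS = 4, y in [2, 15]  -> 2 point(s)
  x = 12: RHS = 15, y in [7, 10]  -> 2 point(s)
  x = 13: RHS = 13, y in [8, 9]  -> 2 point(s)
  x = 14: RHS = 4, y in [2, 15]  -> 2 point(s)
Affine points: 20. Add the point at infinity: total = 21.

#E(F_17) = 21


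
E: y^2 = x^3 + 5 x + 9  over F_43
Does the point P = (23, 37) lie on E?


Check whether y^2 = x^3 + 5 x + 9 (mod 43) for (x, y) = (23, 37).
LHS: y^2 = 37^2 mod 43 = 36
RHS: x^3 + 5 x + 9 = 23^3 + 5*23 + 9 mod 43 = 36
LHS = RHS

Yes, on the curve


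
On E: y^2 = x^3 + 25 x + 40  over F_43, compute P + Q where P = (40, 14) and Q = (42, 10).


P != Q, so use the chord formula.
s = (y2 - y1) / (x2 - x1) = (39) / (2) mod 43 = 41
x3 = s^2 - x1 - x2 mod 43 = 41^2 - 40 - 42 = 8
y3 = s (x1 - x3) - y1 mod 43 = 41 * (40 - 8) - 14 = 8

P + Q = (8, 8)


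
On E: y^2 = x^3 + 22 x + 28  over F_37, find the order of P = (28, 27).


Compute successive multiples of P until we hit O:
  1P = (28, 27)
  2P = (34, 34)
  3P = (0, 18)
  4P = (10, 29)
  5P = (15, 25)
  6P = (3, 11)
  7P = (16, 31)
  8P = (26, 34)
  ... (continuing to 37P)
  37P = O

ord(P) = 37


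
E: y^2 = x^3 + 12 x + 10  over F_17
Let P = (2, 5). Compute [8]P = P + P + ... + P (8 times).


k = 8 = 1000_2 (binary, LSB first: 0001)
Double-and-add from P = (2, 5):
  bit 0 = 0: acc unchanged = O
  bit 1 = 0: acc unchanged = O
  bit 2 = 0: acc unchanged = O
  bit 3 = 1: acc = O + (5, 5) = (5, 5)

8P = (5, 5)


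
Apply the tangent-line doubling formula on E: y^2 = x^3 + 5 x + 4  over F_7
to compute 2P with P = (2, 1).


Doubling: s = (3 x1^2 + a) / (2 y1)
s = (3*2^2 + 5) / (2*1) mod 7 = 5
x3 = s^2 - 2 x1 mod 7 = 5^2 - 2*2 = 0
y3 = s (x1 - x3) - y1 mod 7 = 5 * (2 - 0) - 1 = 2

2P = (0, 2)


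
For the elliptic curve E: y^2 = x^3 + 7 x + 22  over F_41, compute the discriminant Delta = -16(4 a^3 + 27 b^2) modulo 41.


4 a^3 + 27 b^2 = 4*7^3 + 27*22^2 = 1372 + 13068 = 14440
Delta = -16 * (14440) = -231040
Delta mod 41 = 36

Delta = 36 (mod 41)


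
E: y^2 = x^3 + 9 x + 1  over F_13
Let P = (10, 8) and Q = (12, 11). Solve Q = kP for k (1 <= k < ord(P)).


Enumerate multiples of P until we hit Q = (12, 11):
  1P = (10, 8)
  2P = (7, 2)
  3P = (0, 12)
  4P = (12, 11)
Match found at i = 4.

k = 4


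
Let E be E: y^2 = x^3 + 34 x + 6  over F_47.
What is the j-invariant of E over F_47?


Delta = -16(4 a^3 + 27 b^2) mod 47 = 36
-1728 * (4 a)^3 = -1728 * (4*34)^3 mod 47 = 35
j = 35 * 36^(-1) mod 47 = 31

j = 31 (mod 47)


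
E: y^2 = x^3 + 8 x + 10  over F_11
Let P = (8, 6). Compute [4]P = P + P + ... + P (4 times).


k = 4 = 100_2 (binary, LSB first: 001)
Double-and-add from P = (8, 6):
  bit 0 = 0: acc unchanged = O
  bit 1 = 0: acc unchanged = O
  bit 2 = 1: acc = O + (2, 10) = (2, 10)

4P = (2, 10)


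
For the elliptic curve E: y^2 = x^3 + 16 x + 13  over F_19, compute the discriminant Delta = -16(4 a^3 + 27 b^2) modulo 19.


4 a^3 + 27 b^2 = 4*16^3 + 27*13^2 = 16384 + 4563 = 20947
Delta = -16 * (20947) = -335152
Delta mod 19 = 8

Delta = 8 (mod 19)


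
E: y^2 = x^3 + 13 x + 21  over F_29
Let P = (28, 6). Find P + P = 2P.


Doubling: s = (3 x1^2 + a) / (2 y1)
s = (3*28^2 + 13) / (2*6) mod 29 = 11
x3 = s^2 - 2 x1 mod 29 = 11^2 - 2*28 = 7
y3 = s (x1 - x3) - y1 mod 29 = 11 * (28 - 7) - 6 = 22

2P = (7, 22)


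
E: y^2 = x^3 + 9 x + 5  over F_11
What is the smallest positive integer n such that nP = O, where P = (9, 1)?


Compute successive multiples of P until we hit O:
  1P = (9, 1)
  2P = (7, 9)
  3P = (0, 7)
  4P = (0, 4)
  5P = (7, 2)
  6P = (9, 10)
  7P = O

ord(P) = 7


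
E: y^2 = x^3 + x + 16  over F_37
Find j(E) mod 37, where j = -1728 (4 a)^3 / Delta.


Delta = -16(4 a^3 + 27 b^2) mod 37 = 11
-1728 * (4 a)^3 = -1728 * (4*1)^3 mod 37 = 1
j = 1 * 11^(-1) mod 37 = 27

j = 27 (mod 37)


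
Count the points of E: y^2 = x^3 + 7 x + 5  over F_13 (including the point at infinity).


For each x in F_13, count y with y^2 = x^3 + 7 x + 5 mod 13:
  x = 1: RHS = 0, y in [0]  -> 1 point(s)
  x = 2: RHS = 1, y in [1, 12]  -> 2 point(s)
  x = 3: RHS = 1, y in [1, 12]  -> 2 point(s)
  x = 5: RHS = 9, y in [3, 10]  -> 2 point(s)
  x = 6: RHS = 3, y in [4, 9]  -> 2 point(s)
  x = 8: RHS = 1, y in [1, 12]  -> 2 point(s)
  x = 9: RHS = 4, y in [2, 11]  -> 2 point(s)
  x = 10: RHS = 9, y in [3, 10]  -> 2 point(s)
  x = 11: RHS = 9, y in [3, 10]  -> 2 point(s)
  x = 12: RHS = 10, y in [6, 7]  -> 2 point(s)
Affine points: 19. Add the point at infinity: total = 20.

#E(F_13) = 20


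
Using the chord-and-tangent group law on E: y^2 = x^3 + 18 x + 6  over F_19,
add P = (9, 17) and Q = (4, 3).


P != Q, so use the chord formula.
s = (y2 - y1) / (x2 - x1) = (5) / (14) mod 19 = 18
x3 = s^2 - x1 - x2 mod 19 = 18^2 - 9 - 4 = 7
y3 = s (x1 - x3) - y1 mod 19 = 18 * (9 - 7) - 17 = 0

P + Q = (7, 0)


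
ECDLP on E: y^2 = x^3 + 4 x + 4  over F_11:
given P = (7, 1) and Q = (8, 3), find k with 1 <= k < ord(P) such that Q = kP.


Enumerate multiples of P until we hit Q = (8, 3):
  1P = (7, 1)
  2P = (2, 8)
  3P = (0, 9)
  4P = (8, 8)
  5P = (1, 8)
  6P = (1, 3)
  7P = (8, 3)
Match found at i = 7.

k = 7


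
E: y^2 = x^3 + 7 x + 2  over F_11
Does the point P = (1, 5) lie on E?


Check whether y^2 = x^3 + 7 x + 2 (mod 11) for (x, y) = (1, 5).
LHS: y^2 = 5^2 mod 11 = 3
RHS: x^3 + 7 x + 2 = 1^3 + 7*1 + 2 mod 11 = 10
LHS != RHS

No, not on the curve


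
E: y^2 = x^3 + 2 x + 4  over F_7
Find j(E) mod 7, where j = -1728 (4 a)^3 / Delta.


Delta = -16(4 a^3 + 27 b^2) mod 7 = 3
-1728 * (4 a)^3 = -1728 * (4*2)^3 mod 7 = 1
j = 1 * 3^(-1) mod 7 = 5

j = 5 (mod 7)


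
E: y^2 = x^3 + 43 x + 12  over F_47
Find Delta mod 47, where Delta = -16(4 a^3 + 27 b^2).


4 a^3 + 27 b^2 = 4*43^3 + 27*12^2 = 318028 + 3888 = 321916
Delta = -16 * (321916) = -5150656
Delta mod 47 = 27

Delta = 27 (mod 47)


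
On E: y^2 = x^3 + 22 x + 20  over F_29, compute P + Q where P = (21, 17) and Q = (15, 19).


P != Q, so use the chord formula.
s = (y2 - y1) / (x2 - x1) = (2) / (23) mod 29 = 19
x3 = s^2 - x1 - x2 mod 29 = 19^2 - 21 - 15 = 6
y3 = s (x1 - x3) - y1 mod 29 = 19 * (21 - 6) - 17 = 7

P + Q = (6, 7)


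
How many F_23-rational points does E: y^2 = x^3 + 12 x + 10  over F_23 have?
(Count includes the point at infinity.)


For each x in F_23, count y with y^2 = x^3 + 12 x + 10 mod 23:
  x = 1: RHS = 0, y in [0]  -> 1 point(s)
  x = 3: RHS = 4, y in [2, 21]  -> 2 point(s)
  x = 7: RHS = 0, y in [0]  -> 1 point(s)
  x = 10: RHS = 3, y in [7, 16]  -> 2 point(s)
  x = 11: RHS = 1, y in [1, 22]  -> 2 point(s)
  x = 14: RHS = 1, y in [1, 22]  -> 2 point(s)
  x = 15: RHS = 0, y in [0]  -> 1 point(s)
  x = 18: RHS = 9, y in [3, 20]  -> 2 point(s)
  x = 19: RHS = 13, y in [6, 17]  -> 2 point(s)
  x = 20: RHS = 16, y in [4, 19]  -> 2 point(s)
  x = 21: RHS = 1, y in [1, 22]  -> 2 point(s)
Affine points: 19. Add the point at infinity: total = 20.

#E(F_23) = 20


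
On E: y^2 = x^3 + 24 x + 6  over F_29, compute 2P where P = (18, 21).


Doubling: s = (3 x1^2 + a) / (2 y1)
s = (3*18^2 + 24) / (2*21) mod 29 = 3
x3 = s^2 - 2 x1 mod 29 = 3^2 - 2*18 = 2
y3 = s (x1 - x3) - y1 mod 29 = 3 * (18 - 2) - 21 = 27

2P = (2, 27)


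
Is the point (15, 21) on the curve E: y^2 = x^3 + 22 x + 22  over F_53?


Check whether y^2 = x^3 + 22 x + 22 (mod 53) for (x, y) = (15, 21).
LHS: y^2 = 21^2 mod 53 = 17
RHS: x^3 + 22 x + 22 = 15^3 + 22*15 + 22 mod 53 = 17
LHS = RHS

Yes, on the curve


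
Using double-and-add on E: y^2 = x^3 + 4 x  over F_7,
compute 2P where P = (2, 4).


k = 2 = 10_2 (binary, LSB first: 01)
Double-and-add from P = (2, 4):
  bit 0 = 0: acc unchanged = O
  bit 1 = 1: acc = O + (0, 0) = (0, 0)

2P = (0, 0)


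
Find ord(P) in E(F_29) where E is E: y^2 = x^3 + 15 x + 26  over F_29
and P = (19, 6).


Compute successive multiples of P until we hit O:
  1P = (19, 6)
  2P = (4, 18)
  3P = (2, 21)
  4P = (15, 28)
  5P = (18, 3)
  6P = (1, 19)
  7P = (8, 7)
  8P = (8, 22)
  ... (continuing to 15P)
  15P = O

ord(P) = 15


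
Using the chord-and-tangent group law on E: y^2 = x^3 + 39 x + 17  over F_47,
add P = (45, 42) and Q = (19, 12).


P != Q, so use the chord formula.
s = (y2 - y1) / (x2 - x1) = (17) / (21) mod 47 = 12
x3 = s^2 - x1 - x2 mod 47 = 12^2 - 45 - 19 = 33
y3 = s (x1 - x3) - y1 mod 47 = 12 * (45 - 33) - 42 = 8

P + Q = (33, 8)


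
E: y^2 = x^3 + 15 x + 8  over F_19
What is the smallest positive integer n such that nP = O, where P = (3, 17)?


Compute successive multiples of P until we hit O:
  1P = (3, 17)
  2P = (14, 13)
  3P = (7, 0)
  4P = (14, 6)
  5P = (3, 2)
  6P = O

ord(P) = 6


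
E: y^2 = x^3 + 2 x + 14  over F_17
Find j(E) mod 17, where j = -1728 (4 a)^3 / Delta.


Delta = -16(4 a^3 + 27 b^2) mod 17 = 3
-1728 * (4 a)^3 = -1728 * (4*2)^3 mod 17 = 12
j = 12 * 3^(-1) mod 17 = 4

j = 4 (mod 17)


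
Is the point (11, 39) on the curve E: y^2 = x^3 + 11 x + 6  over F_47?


Check whether y^2 = x^3 + 11 x + 6 (mod 47) for (x, y) = (11, 39).
LHS: y^2 = 39^2 mod 47 = 17
RHS: x^3 + 11 x + 6 = 11^3 + 11*11 + 6 mod 47 = 1
LHS != RHS

No, not on the curve


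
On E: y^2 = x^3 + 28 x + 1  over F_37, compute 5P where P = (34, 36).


k = 5 = 101_2 (binary, LSB first: 101)
Double-and-add from P = (34, 36):
  bit 0 = 1: acc = O + (34, 36) = (34, 36)
  bit 1 = 0: acc unchanged = (34, 36)
  bit 2 = 1: acc = (34, 36) + (18, 11) = (11, 30)

5P = (11, 30)


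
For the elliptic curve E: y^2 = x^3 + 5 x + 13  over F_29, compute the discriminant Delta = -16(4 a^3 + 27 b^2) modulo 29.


4 a^3 + 27 b^2 = 4*5^3 + 27*13^2 = 500 + 4563 = 5063
Delta = -16 * (5063) = -81008
Delta mod 29 = 18

Delta = 18 (mod 29)


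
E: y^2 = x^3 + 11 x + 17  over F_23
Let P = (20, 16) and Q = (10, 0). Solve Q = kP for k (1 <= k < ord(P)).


Enumerate multiples of P until we hit Q = (10, 0):
  1P = (20, 16)
  2P = (19, 1)
  3P = (2, 1)
  4P = (10, 0)
Match found at i = 4.

k = 4


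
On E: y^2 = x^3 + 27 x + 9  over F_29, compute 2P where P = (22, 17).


Doubling: s = (3 x1^2 + a) / (2 y1)
s = (3*22^2 + 27) / (2*17) mod 29 = 0
x3 = s^2 - 2 x1 mod 29 = 0^2 - 2*22 = 14
y3 = s (x1 - x3) - y1 mod 29 = 0 * (22 - 14) - 17 = 12

2P = (14, 12)


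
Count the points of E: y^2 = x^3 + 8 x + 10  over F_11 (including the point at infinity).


For each x in F_11, count y with y^2 = x^3 + 8 x + 10 mod 11:
  x = 2: RHS = 1, y in [1, 10]  -> 2 point(s)
  x = 8: RHS = 3, y in [5, 6]  -> 2 point(s)
  x = 10: RHS = 1, y in [1, 10]  -> 2 point(s)
Affine points: 6. Add the point at infinity: total = 7.

#E(F_11) = 7


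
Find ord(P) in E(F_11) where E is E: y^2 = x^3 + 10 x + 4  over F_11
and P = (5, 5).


Compute successive multiples of P until we hit O:
  1P = (5, 5)
  2P = (10, 2)
  3P = (10, 9)
  4P = (5, 6)
  5P = O

ord(P) = 5


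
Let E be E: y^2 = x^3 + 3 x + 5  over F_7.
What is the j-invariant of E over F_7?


Delta = -16(4 a^3 + 27 b^2) mod 7 = 2
-1728 * (4 a)^3 = -1728 * (4*3)^3 mod 7 = 6
j = 6 * 2^(-1) mod 7 = 3

j = 3 (mod 7)


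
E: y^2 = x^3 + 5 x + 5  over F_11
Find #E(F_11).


For each x in F_11, count y with y^2 = x^3 + 5 x + 5 mod 11:
  x = 0: RHS = 5, y in [4, 7]  -> 2 point(s)
  x = 1: RHS = 0, y in [0]  -> 1 point(s)
  x = 2: RHS = 1, y in [1, 10]  -> 2 point(s)
  x = 3: RHS = 3, y in [5, 6]  -> 2 point(s)
  x = 4: RHS = 1, y in [1, 10]  -> 2 point(s)
  x = 5: RHS = 1, y in [1, 10]  -> 2 point(s)
  x = 6: RHS = 9, y in [3, 8]  -> 2 point(s)
  x = 7: RHS = 9, y in [3, 8]  -> 2 point(s)
  x = 9: RHS = 9, y in [3, 8]  -> 2 point(s)
Affine points: 17. Add the point at infinity: total = 18.

#E(F_11) = 18


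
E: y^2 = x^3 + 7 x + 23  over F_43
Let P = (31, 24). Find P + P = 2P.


Doubling: s = (3 x1^2 + a) / (2 y1)
s = (3*31^2 + 7) / (2*24) mod 43 = 19
x3 = s^2 - 2 x1 mod 43 = 19^2 - 2*31 = 41
y3 = s (x1 - x3) - y1 mod 43 = 19 * (31 - 41) - 24 = 1

2P = (41, 1)


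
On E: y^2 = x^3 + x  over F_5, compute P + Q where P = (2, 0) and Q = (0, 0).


P != Q, so use the chord formula.
s = (y2 - y1) / (x2 - x1) = (0) / (3) mod 5 = 0
x3 = s^2 - x1 - x2 mod 5 = 0^2 - 2 - 0 = 3
y3 = s (x1 - x3) - y1 mod 5 = 0 * (2 - 3) - 0 = 0

P + Q = (3, 0)


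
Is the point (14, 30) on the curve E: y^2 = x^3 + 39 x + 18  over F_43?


Check whether y^2 = x^3 + 39 x + 18 (mod 43) for (x, y) = (14, 30).
LHS: y^2 = 30^2 mod 43 = 40
RHS: x^3 + 39 x + 18 = 14^3 + 39*14 + 18 mod 43 = 40
LHS = RHS

Yes, on the curve


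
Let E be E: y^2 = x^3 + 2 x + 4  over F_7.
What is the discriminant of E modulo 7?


4 a^3 + 27 b^2 = 4*2^3 + 27*4^2 = 32 + 432 = 464
Delta = -16 * (464) = -7424
Delta mod 7 = 3

Delta = 3 (mod 7)


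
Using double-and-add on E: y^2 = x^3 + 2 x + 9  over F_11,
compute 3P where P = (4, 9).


k = 3 = 11_2 (binary, LSB first: 11)
Double-and-add from P = (4, 9):
  bit 0 = 1: acc = O + (4, 9) = (4, 9)
  bit 1 = 1: acc = (4, 9) + (8, 8) = (8, 3)

3P = (8, 3)


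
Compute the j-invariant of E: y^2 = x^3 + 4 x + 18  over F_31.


Delta = -16(4 a^3 + 27 b^2) mod 31 = 24
-1728 * (4 a)^3 = -1728 * (4*4)^3 mod 31 = 1
j = 1 * 24^(-1) mod 31 = 22

j = 22 (mod 31)


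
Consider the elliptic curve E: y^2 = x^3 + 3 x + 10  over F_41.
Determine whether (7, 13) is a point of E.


Check whether y^2 = x^3 + 3 x + 10 (mod 41) for (x, y) = (7, 13).
LHS: y^2 = 13^2 mod 41 = 5
RHS: x^3 + 3 x + 10 = 7^3 + 3*7 + 10 mod 41 = 5
LHS = RHS

Yes, on the curve


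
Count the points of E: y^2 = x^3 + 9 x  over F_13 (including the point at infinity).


For each x in F_13, count y with y^2 = x^3 + 9 x + 0 mod 13:
  x = 0: RHS = 0, y in [0]  -> 1 point(s)
  x = 1: RHS = 10, y in [6, 7]  -> 2 point(s)
  x = 2: RHS = 0, y in [0]  -> 1 point(s)
  x = 4: RHS = 9, y in [3, 10]  -> 2 point(s)
  x = 5: RHS = 1, y in [1, 12]  -> 2 point(s)
  x = 6: RHS = 10, y in [6, 7]  -> 2 point(s)
  x = 7: RHS = 3, y in [4, 9]  -> 2 point(s)
  x = 8: RHS = 12, y in [5, 8]  -> 2 point(s)
  x = 9: RHS = 4, y in [2, 11]  -> 2 point(s)
  x = 11: RHS = 0, y in [0]  -> 1 point(s)
  x = 12: RHS = 3, y in [4, 9]  -> 2 point(s)
Affine points: 19. Add the point at infinity: total = 20.

#E(F_13) = 20


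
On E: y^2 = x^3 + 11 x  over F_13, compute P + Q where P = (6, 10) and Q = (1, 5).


P != Q, so use the chord formula.
s = (y2 - y1) / (x2 - x1) = (8) / (8) mod 13 = 1
x3 = s^2 - x1 - x2 mod 13 = 1^2 - 6 - 1 = 7
y3 = s (x1 - x3) - y1 mod 13 = 1 * (6 - 7) - 10 = 2

P + Q = (7, 2)


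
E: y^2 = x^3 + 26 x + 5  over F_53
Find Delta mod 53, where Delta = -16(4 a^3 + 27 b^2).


4 a^3 + 27 b^2 = 4*26^3 + 27*5^2 = 70304 + 675 = 70979
Delta = -16 * (70979) = -1135664
Delta mod 53 = 20

Delta = 20 (mod 53)


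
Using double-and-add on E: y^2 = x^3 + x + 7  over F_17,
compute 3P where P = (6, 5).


k = 3 = 11_2 (binary, LSB first: 11)
Double-and-add from P = (6, 5):
  bit 0 = 1: acc = O + (6, 5) = (6, 5)
  bit 1 = 1: acc = (6, 5) + (6, 12) = O

3P = O


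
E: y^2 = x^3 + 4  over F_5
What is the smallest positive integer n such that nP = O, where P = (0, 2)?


Compute successive multiples of P until we hit O:
  1P = (0, 2)
  2P = (0, 3)
  3P = O

ord(P) = 3


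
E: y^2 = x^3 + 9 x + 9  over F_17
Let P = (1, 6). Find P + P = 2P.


Doubling: s = (3 x1^2 + a) / (2 y1)
s = (3*1^2 + 9) / (2*6) mod 17 = 1
x3 = s^2 - 2 x1 mod 17 = 1^2 - 2*1 = 16
y3 = s (x1 - x3) - y1 mod 17 = 1 * (1 - 16) - 6 = 13

2P = (16, 13)


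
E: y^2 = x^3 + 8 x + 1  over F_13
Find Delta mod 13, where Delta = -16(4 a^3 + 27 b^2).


4 a^3 + 27 b^2 = 4*8^3 + 27*1^2 = 2048 + 27 = 2075
Delta = -16 * (2075) = -33200
Delta mod 13 = 2

Delta = 2 (mod 13)


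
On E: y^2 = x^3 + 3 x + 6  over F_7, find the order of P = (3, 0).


Compute successive multiples of P until we hit O:
  1P = (3, 0)
  2P = O

ord(P) = 2


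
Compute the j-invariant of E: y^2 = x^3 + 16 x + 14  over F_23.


Delta = -16(4 a^3 + 27 b^2) mod 23 = 1
-1728 * (4 a)^3 = -1728 * (4*16)^3 mod 23 = 7
j = 7 * 1^(-1) mod 23 = 7

j = 7 (mod 23)


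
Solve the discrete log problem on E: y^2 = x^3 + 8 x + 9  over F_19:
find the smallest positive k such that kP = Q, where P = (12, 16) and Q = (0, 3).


Enumerate multiples of P until we hit Q = (0, 3):
  1P = (12, 16)
  2P = (0, 16)
  3P = (7, 3)
  4P = (6, 11)
  5P = (17, 2)
  6P = (10, 5)
  7P = (13, 7)
  8P = (18, 0)
  9P = (13, 12)
  10P = (10, 14)
  11P = (17, 17)
  12P = (6, 8)
  13P = (7, 16)
  14P = (0, 3)
Match found at i = 14.

k = 14


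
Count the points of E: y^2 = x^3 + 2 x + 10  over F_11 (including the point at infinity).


For each x in F_11, count y with y^2 = x^3 + 2 x + 10 mod 11:
  x = 2: RHS = 0, y in [0]  -> 1 point(s)
  x = 4: RHS = 5, y in [4, 7]  -> 2 point(s)
  x = 7: RHS = 4, y in [2, 9]  -> 2 point(s)
  x = 9: RHS = 9, y in [3, 8]  -> 2 point(s)
Affine points: 7. Add the point at infinity: total = 8.

#E(F_11) = 8


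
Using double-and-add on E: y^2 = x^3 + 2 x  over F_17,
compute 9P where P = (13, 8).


k = 9 = 1001_2 (binary, LSB first: 1001)
Double-and-add from P = (13, 8):
  bit 0 = 1: acc = O + (13, 8) = (13, 8)
  bit 1 = 0: acc unchanged = (13, 8)
  bit 2 = 0: acc unchanged = (13, 8)
  bit 3 = 1: acc = (13, 8) + (9, 4) = (13, 9)

9P = (13, 9)


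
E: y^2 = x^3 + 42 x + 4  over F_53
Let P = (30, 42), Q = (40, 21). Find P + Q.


P != Q, so use the chord formula.
s = (y2 - y1) / (x2 - x1) = (32) / (10) mod 53 = 35
x3 = s^2 - x1 - x2 mod 53 = 35^2 - 30 - 40 = 42
y3 = s (x1 - x3) - y1 mod 53 = 35 * (30 - 42) - 42 = 15

P + Q = (42, 15)


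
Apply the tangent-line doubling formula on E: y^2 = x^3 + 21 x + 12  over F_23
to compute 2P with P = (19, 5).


Doubling: s = (3 x1^2 + a) / (2 y1)
s = (3*19^2 + 21) / (2*5) mod 23 = 0
x3 = s^2 - 2 x1 mod 23 = 0^2 - 2*19 = 8
y3 = s (x1 - x3) - y1 mod 23 = 0 * (19 - 8) - 5 = 18

2P = (8, 18)


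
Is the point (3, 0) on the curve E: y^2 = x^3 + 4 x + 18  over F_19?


Check whether y^2 = x^3 + 4 x + 18 (mod 19) for (x, y) = (3, 0).
LHS: y^2 = 0^2 mod 19 = 0
RHS: x^3 + 4 x + 18 = 3^3 + 4*3 + 18 mod 19 = 0
LHS = RHS

Yes, on the curve


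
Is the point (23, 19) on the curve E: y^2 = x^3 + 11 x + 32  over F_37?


Check whether y^2 = x^3 + 11 x + 32 (mod 37) for (x, y) = (23, 19).
LHS: y^2 = 19^2 mod 37 = 28
RHS: x^3 + 11 x + 32 = 23^3 + 11*23 + 32 mod 37 = 20
LHS != RHS

No, not on the curve


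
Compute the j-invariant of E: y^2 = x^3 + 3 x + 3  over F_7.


Delta = -16(4 a^3 + 27 b^2) mod 7 = 5
-1728 * (4 a)^3 = -1728 * (4*3)^3 mod 7 = 6
j = 6 * 5^(-1) mod 7 = 4

j = 4 (mod 7)


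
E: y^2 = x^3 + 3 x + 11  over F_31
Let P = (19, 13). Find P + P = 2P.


Doubling: s = (3 x1^2 + a) / (2 y1)
s = (3*19^2 + 3) / (2*13) mod 31 = 6
x3 = s^2 - 2 x1 mod 31 = 6^2 - 2*19 = 29
y3 = s (x1 - x3) - y1 mod 31 = 6 * (19 - 29) - 13 = 20

2P = (29, 20)


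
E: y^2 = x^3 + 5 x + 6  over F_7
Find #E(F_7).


For each x in F_7, count y with y^2 = x^3 + 5 x + 6 mod 7:
  x = 5: RHS = 2, y in [3, 4]  -> 2 point(s)
  x = 6: RHS = 0, y in [0]  -> 1 point(s)
Affine points: 3. Add the point at infinity: total = 4.

#E(F_7) = 4


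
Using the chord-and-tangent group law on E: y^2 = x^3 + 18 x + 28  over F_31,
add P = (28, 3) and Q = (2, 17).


P != Q, so use the chord formula.
s = (y2 - y1) / (x2 - x1) = (14) / (5) mod 31 = 9
x3 = s^2 - x1 - x2 mod 31 = 9^2 - 28 - 2 = 20
y3 = s (x1 - x3) - y1 mod 31 = 9 * (28 - 20) - 3 = 7

P + Q = (20, 7)


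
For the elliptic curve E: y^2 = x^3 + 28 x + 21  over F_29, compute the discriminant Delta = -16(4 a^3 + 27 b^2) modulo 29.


4 a^3 + 27 b^2 = 4*28^3 + 27*21^2 = 87808 + 11907 = 99715
Delta = -16 * (99715) = -1595440
Delta mod 29 = 24

Delta = 24 (mod 29)


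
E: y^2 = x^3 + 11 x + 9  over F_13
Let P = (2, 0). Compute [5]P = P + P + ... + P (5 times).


k = 5 = 101_2 (binary, LSB first: 101)
Double-and-add from P = (2, 0):
  bit 0 = 1: acc = O + (2, 0) = (2, 0)
  bit 1 = 0: acc unchanged = (2, 0)
  bit 2 = 1: acc = (2, 0) + O = (2, 0)

5P = (2, 0)


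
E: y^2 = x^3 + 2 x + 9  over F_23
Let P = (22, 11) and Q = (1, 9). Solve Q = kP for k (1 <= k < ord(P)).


Enumerate multiples of P until we hit Q = (1, 9):
  1P = (22, 11)
  2P = (4, 14)
  3P = (13, 22)
  4P = (0, 3)
  5P = (19, 11)
  6P = (5, 12)
  7P = (12, 6)
  8P = (18, 14)
  9P = (8, 13)
  10P = (1, 9)
Match found at i = 10.

k = 10


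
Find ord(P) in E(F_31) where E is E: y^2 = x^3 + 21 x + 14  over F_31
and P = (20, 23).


Compute successive multiples of P until we hit O:
  1P = (20, 23)
  2P = (9, 23)
  3P = (2, 8)
  4P = (14, 13)
  5P = (17, 13)
  6P = (12, 14)
  7P = (24, 19)
  8P = (19, 7)
  ... (continuing to 31P)
  31P = O

ord(P) = 31


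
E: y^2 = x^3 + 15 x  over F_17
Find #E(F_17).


For each x in F_17, count y with y^2 = x^3 + 15 x + 0 mod 17:
  x = 0: RHS = 0, y in [0]  -> 1 point(s)
  x = 1: RHS = 16, y in [4, 13]  -> 2 point(s)
  x = 2: RHS = 4, y in [2, 15]  -> 2 point(s)
  x = 3: RHS = 4, y in [2, 15]  -> 2 point(s)
  x = 5: RHS = 13, y in [8, 9]  -> 2 point(s)
  x = 6: RHS = 0, y in [0]  -> 1 point(s)
  x = 11: RHS = 0, y in [0]  -> 1 point(s)
  x = 12: RHS = 4, y in [2, 15]  -> 2 point(s)
  x = 14: RHS = 13, y in [8, 9]  -> 2 point(s)
  x = 15: RHS = 13, y in [8, 9]  -> 2 point(s)
  x = 16: RHS = 1, y in [1, 16]  -> 2 point(s)
Affine points: 19. Add the point at infinity: total = 20.

#E(F_17) = 20


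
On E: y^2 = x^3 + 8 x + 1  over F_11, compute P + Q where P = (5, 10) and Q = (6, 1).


P != Q, so use the chord formula.
s = (y2 - y1) / (x2 - x1) = (2) / (1) mod 11 = 2
x3 = s^2 - x1 - x2 mod 11 = 2^2 - 5 - 6 = 4
y3 = s (x1 - x3) - y1 mod 11 = 2 * (5 - 4) - 10 = 3

P + Q = (4, 3)


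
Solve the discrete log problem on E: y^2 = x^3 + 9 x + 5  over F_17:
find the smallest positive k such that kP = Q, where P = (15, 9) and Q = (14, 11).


Enumerate multiples of P until we hit Q = (14, 11):
  1P = (15, 9)
  2P = (3, 5)
  3P = (1, 7)
  4P = (9, 4)
  5P = (14, 6)
  6P = (14, 11)
Match found at i = 6.

k = 6


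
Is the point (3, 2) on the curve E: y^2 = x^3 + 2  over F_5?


Check whether y^2 = x^3 + 0 x + 2 (mod 5) for (x, y) = (3, 2).
LHS: y^2 = 2^2 mod 5 = 4
RHS: x^3 + 0 x + 2 = 3^3 + 0*3 + 2 mod 5 = 4
LHS = RHS

Yes, on the curve


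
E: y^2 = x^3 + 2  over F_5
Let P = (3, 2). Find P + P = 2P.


Doubling: s = (3 x1^2 + a) / (2 y1)
s = (3*3^2 + 0) / (2*2) mod 5 = 3
x3 = s^2 - 2 x1 mod 5 = 3^2 - 2*3 = 3
y3 = s (x1 - x3) - y1 mod 5 = 3 * (3 - 3) - 2 = 3

2P = (3, 3)


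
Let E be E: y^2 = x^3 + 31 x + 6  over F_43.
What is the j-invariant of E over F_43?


Delta = -16(4 a^3 + 27 b^2) mod 43 = 10
-1728 * (4 a)^3 = -1728 * (4*31)^3 mod 43 = 11
j = 11 * 10^(-1) mod 43 = 14

j = 14 (mod 43)


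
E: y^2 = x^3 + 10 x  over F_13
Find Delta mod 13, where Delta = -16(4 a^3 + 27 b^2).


4 a^3 + 27 b^2 = 4*10^3 + 27*0^2 = 4000 + 0 = 4000
Delta = -16 * (4000) = -64000
Delta mod 13 = 12

Delta = 12 (mod 13)


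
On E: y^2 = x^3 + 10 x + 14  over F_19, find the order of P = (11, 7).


Compute successive multiples of P until we hit O:
  1P = (11, 7)
  2P = (2, 17)
  3P = (7, 16)
  4P = (12, 0)
  5P = (7, 3)
  6P = (2, 2)
  7P = (11, 12)
  8P = O

ord(P) = 8


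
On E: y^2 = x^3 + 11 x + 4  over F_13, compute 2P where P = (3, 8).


k = 2 = 10_2 (binary, LSB first: 01)
Double-and-add from P = (3, 8):
  bit 0 = 0: acc unchanged = O
  bit 1 = 1: acc = O + (10, 3) = (10, 3)

2P = (10, 3)


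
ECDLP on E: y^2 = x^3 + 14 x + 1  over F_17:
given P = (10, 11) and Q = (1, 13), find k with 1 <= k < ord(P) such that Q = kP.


Enumerate multiples of P until we hit Q = (1, 13):
  1P = (10, 11)
  2P = (5, 14)
  3P = (1, 4)
  4P = (15, 4)
  5P = (13, 0)
  6P = (15, 13)
  7P = (1, 13)
Match found at i = 7.

k = 7


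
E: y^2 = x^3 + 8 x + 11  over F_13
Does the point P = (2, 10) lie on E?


Check whether y^2 = x^3 + 8 x + 11 (mod 13) for (x, y) = (2, 10).
LHS: y^2 = 10^2 mod 13 = 9
RHS: x^3 + 8 x + 11 = 2^3 + 8*2 + 11 mod 13 = 9
LHS = RHS

Yes, on the curve


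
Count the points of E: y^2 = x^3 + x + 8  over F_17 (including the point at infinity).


For each x in F_17, count y with y^2 = x^3 + 1 x + 8 mod 17:
  x = 0: RHS = 8, y in [5, 12]  -> 2 point(s)
  x = 2: RHS = 1, y in [1, 16]  -> 2 point(s)
  x = 3: RHS = 4, y in [2, 15]  -> 2 point(s)
  x = 4: RHS = 8, y in [5, 12]  -> 2 point(s)
  x = 5: RHS = 2, y in [6, 11]  -> 2 point(s)
  x = 6: RHS = 9, y in [3, 14]  -> 2 point(s)
  x = 7: RHS = 1, y in [1, 16]  -> 2 point(s)
  x = 8: RHS = 1, y in [1, 16]  -> 2 point(s)
  x = 9: RHS = 15, y in [7, 10]  -> 2 point(s)
  x = 10: RHS = 15, y in [7, 10]  -> 2 point(s)
  x = 13: RHS = 8, y in [5, 12]  -> 2 point(s)
  x = 15: RHS = 15, y in [7, 10]  -> 2 point(s)
Affine points: 24. Add the point at infinity: total = 25.

#E(F_17) = 25


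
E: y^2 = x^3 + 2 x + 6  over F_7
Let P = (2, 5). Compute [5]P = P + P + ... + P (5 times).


k = 5 = 101_2 (binary, LSB first: 101)
Double-and-add from P = (2, 5):
  bit 0 = 1: acc = O + (2, 5) = (2, 5)
  bit 1 = 0: acc unchanged = (2, 5)
  bit 2 = 1: acc = (2, 5) + (5, 1) = (1, 3)

5P = (1, 3)


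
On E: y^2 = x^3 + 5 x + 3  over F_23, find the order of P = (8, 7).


Compute successive multiples of P until we hit O:
  1P = (8, 7)
  2P = (0, 7)
  3P = (15, 16)
  4P = (4, 8)
  5P = (1, 20)
  6P = (9, 8)
  7P = (7, 17)
  8P = (16, 4)
  ... (continuing to 23P)
  23P = O

ord(P) = 23


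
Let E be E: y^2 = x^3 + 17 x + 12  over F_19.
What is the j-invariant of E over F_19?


Delta = -16(4 a^3 + 27 b^2) mod 19 = 16
-1728 * (4 a)^3 = -1728 * (4*17)^3 mod 19 = 1
j = 1 * 16^(-1) mod 19 = 6

j = 6 (mod 19)


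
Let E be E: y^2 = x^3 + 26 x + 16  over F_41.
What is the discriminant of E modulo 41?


4 a^3 + 27 b^2 = 4*26^3 + 27*16^2 = 70304 + 6912 = 77216
Delta = -16 * (77216) = -1235456
Delta mod 41 = 38

Delta = 38 (mod 41)


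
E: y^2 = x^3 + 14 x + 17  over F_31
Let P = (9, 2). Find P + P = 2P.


Doubling: s = (3 x1^2 + a) / (2 y1)
s = (3*9^2 + 14) / (2*2) mod 31 = 10
x3 = s^2 - 2 x1 mod 31 = 10^2 - 2*9 = 20
y3 = s (x1 - x3) - y1 mod 31 = 10 * (9 - 20) - 2 = 12

2P = (20, 12)


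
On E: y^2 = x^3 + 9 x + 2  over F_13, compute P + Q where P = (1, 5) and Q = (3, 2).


P != Q, so use the chord formula.
s = (y2 - y1) / (x2 - x1) = (10) / (2) mod 13 = 5
x3 = s^2 - x1 - x2 mod 13 = 5^2 - 1 - 3 = 8
y3 = s (x1 - x3) - y1 mod 13 = 5 * (1 - 8) - 5 = 12

P + Q = (8, 12)


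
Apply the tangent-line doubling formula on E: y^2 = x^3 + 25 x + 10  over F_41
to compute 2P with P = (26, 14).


Doubling: s = (3 x1^2 + a) / (2 y1)
s = (3*26^2 + 25) / (2*14) mod 41 = 25
x3 = s^2 - 2 x1 mod 41 = 25^2 - 2*26 = 40
y3 = s (x1 - x3) - y1 mod 41 = 25 * (26 - 40) - 14 = 5

2P = (40, 5)


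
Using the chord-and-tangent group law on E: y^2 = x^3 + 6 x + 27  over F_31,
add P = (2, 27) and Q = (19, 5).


P != Q, so use the chord formula.
s = (y2 - y1) / (x2 - x1) = (9) / (17) mod 31 = 6
x3 = s^2 - x1 - x2 mod 31 = 6^2 - 2 - 19 = 15
y3 = s (x1 - x3) - y1 mod 31 = 6 * (2 - 15) - 27 = 19

P + Q = (15, 19)


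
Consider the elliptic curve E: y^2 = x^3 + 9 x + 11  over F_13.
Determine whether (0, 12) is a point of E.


Check whether y^2 = x^3 + 9 x + 11 (mod 13) for (x, y) = (0, 12).
LHS: y^2 = 12^2 mod 13 = 1
RHS: x^3 + 9 x + 11 = 0^3 + 9*0 + 11 mod 13 = 11
LHS != RHS

No, not on the curve


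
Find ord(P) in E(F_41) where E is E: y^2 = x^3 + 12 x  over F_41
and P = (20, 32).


Compute successive multiples of P until we hit O:
  1P = (20, 32)
  2P = (2, 27)
  3P = (23, 15)
  4P = (21, 1)
  5P = (18, 29)
  6P = (36, 26)
  7P = (5, 29)
  8P = (39, 38)
  ... (continuing to 17P)
  17P = O

ord(P) = 17


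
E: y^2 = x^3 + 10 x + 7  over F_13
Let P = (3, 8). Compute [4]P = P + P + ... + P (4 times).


k = 4 = 100_2 (binary, LSB first: 001)
Double-and-add from P = (3, 8):
  bit 0 = 0: acc unchanged = O
  bit 1 = 0: acc unchanged = O
  bit 2 = 1: acc = O + (2, 10) = (2, 10)

4P = (2, 10)


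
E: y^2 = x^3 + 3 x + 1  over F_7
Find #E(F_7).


For each x in F_7, count y with y^2 = x^3 + 3 x + 1 mod 7:
  x = 0: RHS = 1, y in [1, 6]  -> 2 point(s)
  x = 2: RHS = 1, y in [1, 6]  -> 2 point(s)
  x = 3: RHS = 2, y in [3, 4]  -> 2 point(s)
  x = 4: RHS = 0, y in [0]  -> 1 point(s)
  x = 5: RHS = 1, y in [1, 6]  -> 2 point(s)
  x = 6: RHS = 4, y in [2, 5]  -> 2 point(s)
Affine points: 11. Add the point at infinity: total = 12.

#E(F_7) = 12


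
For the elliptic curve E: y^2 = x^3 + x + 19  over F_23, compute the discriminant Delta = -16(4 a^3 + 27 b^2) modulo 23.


4 a^3 + 27 b^2 = 4*1^3 + 27*19^2 = 4 + 9747 = 9751
Delta = -16 * (9751) = -156016
Delta mod 23 = 16

Delta = 16 (mod 23)


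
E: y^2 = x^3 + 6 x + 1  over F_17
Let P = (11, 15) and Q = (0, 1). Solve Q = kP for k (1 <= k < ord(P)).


Enumerate multiples of P until we hit Q = (0, 1):
  1P = (11, 15)
  2P = (4, 15)
  3P = (2, 2)
  4P = (0, 16)
  5P = (15, 7)
  6P = (12, 4)
  7P = (13, 7)
  8P = (9, 11)
  9P = (1, 5)
  10P = (6, 7)
  11P = (8, 0)
  12P = (6, 10)
  13P = (1, 12)
  14P = (9, 6)
  15P = (13, 10)
  16P = (12, 13)
  17P = (15, 10)
  18P = (0, 1)
Match found at i = 18.

k = 18


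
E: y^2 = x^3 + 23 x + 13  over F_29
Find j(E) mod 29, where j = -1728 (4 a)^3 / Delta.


Delta = -16(4 a^3 + 27 b^2) mod 29 = 5
-1728 * (4 a)^3 = -1728 * (4*23)^3 mod 29 = 21
j = 21 * 5^(-1) mod 29 = 10

j = 10 (mod 29)


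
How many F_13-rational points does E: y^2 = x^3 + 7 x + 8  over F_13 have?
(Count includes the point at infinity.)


For each x in F_13, count y with y^2 = x^3 + 7 x + 8 mod 13:
  x = 1: RHS = 3, y in [4, 9]  -> 2 point(s)
  x = 2: RHS = 4, y in [2, 11]  -> 2 point(s)
  x = 3: RHS = 4, y in [2, 11]  -> 2 point(s)
  x = 4: RHS = 9, y in [3, 10]  -> 2 point(s)
  x = 5: RHS = 12, y in [5, 8]  -> 2 point(s)
  x = 7: RHS = 10, y in [6, 7]  -> 2 point(s)
  x = 8: RHS = 4, y in [2, 11]  -> 2 point(s)
  x = 10: RHS = 12, y in [5, 8]  -> 2 point(s)
  x = 11: RHS = 12, y in [5, 8]  -> 2 point(s)
  x = 12: RHS = 0, y in [0]  -> 1 point(s)
Affine points: 19. Add the point at infinity: total = 20.

#E(F_13) = 20


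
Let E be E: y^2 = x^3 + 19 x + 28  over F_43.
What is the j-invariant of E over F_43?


Delta = -16(4 a^3 + 27 b^2) mod 43 = 34
-1728 * (4 a)^3 = -1728 * (4*19)^3 mod 43 = 2
j = 2 * 34^(-1) mod 43 = 38

j = 38 (mod 43)


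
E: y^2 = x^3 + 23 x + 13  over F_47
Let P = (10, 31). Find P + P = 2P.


Doubling: s = (3 x1^2 + a) / (2 y1)
s = (3*10^2 + 23) / (2*31) mod 47 = 9
x3 = s^2 - 2 x1 mod 47 = 9^2 - 2*10 = 14
y3 = s (x1 - x3) - y1 mod 47 = 9 * (10 - 14) - 31 = 27

2P = (14, 27)


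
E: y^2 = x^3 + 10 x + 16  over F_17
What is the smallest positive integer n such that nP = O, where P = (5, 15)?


Compute successive multiples of P until we hit O:
  1P = (5, 15)
  2P = (7, 2)
  3P = (9, 11)
  4P = (4, 1)
  5P = (0, 4)
  6P = (8, 9)
  7P = (8, 8)
  8P = (0, 13)
  ... (continuing to 13P)
  13P = O

ord(P) = 13


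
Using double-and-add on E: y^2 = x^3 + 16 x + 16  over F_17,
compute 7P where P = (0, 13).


k = 7 = 111_2 (binary, LSB first: 111)
Double-and-add from P = (0, 13):
  bit 0 = 1: acc = O + (0, 13) = (0, 13)
  bit 1 = 1: acc = (0, 13) + (4, 12) = (12, 7)
  bit 2 = 1: acc = (12, 7) + (1, 13) = (5, 0)

7P = (5, 0)


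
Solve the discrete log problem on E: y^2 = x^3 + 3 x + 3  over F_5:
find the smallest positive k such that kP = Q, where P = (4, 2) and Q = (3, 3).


Enumerate multiples of P until we hit Q = (3, 3):
  1P = (4, 2)
  2P = (3, 2)
  3P = (3, 3)
Match found at i = 3.

k = 3


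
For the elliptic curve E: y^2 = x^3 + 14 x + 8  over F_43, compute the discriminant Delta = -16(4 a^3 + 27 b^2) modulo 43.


4 a^3 + 27 b^2 = 4*14^3 + 27*8^2 = 10976 + 1728 = 12704
Delta = -16 * (12704) = -203264
Delta mod 43 = 40

Delta = 40 (mod 43)


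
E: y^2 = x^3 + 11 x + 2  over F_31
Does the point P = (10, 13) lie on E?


Check whether y^2 = x^3 + 11 x + 2 (mod 31) for (x, y) = (10, 13).
LHS: y^2 = 13^2 mod 31 = 14
RHS: x^3 + 11 x + 2 = 10^3 + 11*10 + 2 mod 31 = 27
LHS != RHS

No, not on the curve


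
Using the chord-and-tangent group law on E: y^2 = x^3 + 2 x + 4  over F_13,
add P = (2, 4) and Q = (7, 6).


P != Q, so use the chord formula.
s = (y2 - y1) / (x2 - x1) = (2) / (5) mod 13 = 3
x3 = s^2 - x1 - x2 mod 13 = 3^2 - 2 - 7 = 0
y3 = s (x1 - x3) - y1 mod 13 = 3 * (2 - 0) - 4 = 2

P + Q = (0, 2)


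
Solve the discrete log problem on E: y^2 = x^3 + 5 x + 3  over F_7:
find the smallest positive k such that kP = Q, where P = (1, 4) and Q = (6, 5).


Enumerate multiples of P until we hit Q = (6, 5):
  1P = (1, 4)
  2P = (6, 5)
Match found at i = 2.

k = 2


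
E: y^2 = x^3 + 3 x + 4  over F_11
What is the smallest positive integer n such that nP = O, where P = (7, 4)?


Compute successive multiples of P until we hit O:
  1P = (7, 4)
  2P = (0, 9)
  3P = (9, 10)
  4P = (4, 5)
  5P = (5, 10)
  6P = (8, 10)
  7P = (10, 0)
  8P = (8, 1)
  ... (continuing to 14P)
  14P = O

ord(P) = 14


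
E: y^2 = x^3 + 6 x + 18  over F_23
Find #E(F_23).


For each x in F_23, count y with y^2 = x^3 + 6 x + 18 mod 23:
  x = 0: RHS = 18, y in [8, 15]  -> 2 point(s)
  x = 1: RHS = 2, y in [5, 18]  -> 2 point(s)
  x = 5: RHS = 12, y in [9, 14]  -> 2 point(s)
  x = 7: RHS = 12, y in [9, 14]  -> 2 point(s)
  x = 8: RHS = 3, y in [7, 16]  -> 2 point(s)
  x = 11: RHS = 12, y in [9, 14]  -> 2 point(s)
  x = 12: RHS = 1, y in [1, 22]  -> 2 point(s)
  x = 13: RHS = 16, y in [4, 19]  -> 2 point(s)
  x = 16: RHS = 1, y in [1, 22]  -> 2 point(s)
  x = 18: RHS = 1, y in [1, 22]  -> 2 point(s)
Affine points: 20. Add the point at infinity: total = 21.

#E(F_23) = 21


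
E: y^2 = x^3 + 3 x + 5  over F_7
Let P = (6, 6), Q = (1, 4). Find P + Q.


P != Q, so use the chord formula.
s = (y2 - y1) / (x2 - x1) = (5) / (2) mod 7 = 6
x3 = s^2 - x1 - x2 mod 7 = 6^2 - 6 - 1 = 1
y3 = s (x1 - x3) - y1 mod 7 = 6 * (6 - 1) - 6 = 3

P + Q = (1, 3)


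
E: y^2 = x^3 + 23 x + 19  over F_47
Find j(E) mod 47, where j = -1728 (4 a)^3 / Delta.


Delta = -16(4 a^3 + 27 b^2) mod 47 = 2
-1728 * (4 a)^3 = -1728 * (4*23)^3 mod 47 = 6
j = 6 * 2^(-1) mod 47 = 3

j = 3 (mod 47)


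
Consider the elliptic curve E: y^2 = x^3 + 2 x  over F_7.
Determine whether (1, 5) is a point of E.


Check whether y^2 = x^3 + 2 x + 0 (mod 7) for (x, y) = (1, 5).
LHS: y^2 = 5^2 mod 7 = 4
RHS: x^3 + 2 x + 0 = 1^3 + 2*1 + 0 mod 7 = 3
LHS != RHS

No, not on the curve


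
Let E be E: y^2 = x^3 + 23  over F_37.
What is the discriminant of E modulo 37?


4 a^3 + 27 b^2 = 4*0^3 + 27*23^2 = 0 + 14283 = 14283
Delta = -16 * (14283) = -228528
Delta mod 37 = 21

Delta = 21 (mod 37)
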